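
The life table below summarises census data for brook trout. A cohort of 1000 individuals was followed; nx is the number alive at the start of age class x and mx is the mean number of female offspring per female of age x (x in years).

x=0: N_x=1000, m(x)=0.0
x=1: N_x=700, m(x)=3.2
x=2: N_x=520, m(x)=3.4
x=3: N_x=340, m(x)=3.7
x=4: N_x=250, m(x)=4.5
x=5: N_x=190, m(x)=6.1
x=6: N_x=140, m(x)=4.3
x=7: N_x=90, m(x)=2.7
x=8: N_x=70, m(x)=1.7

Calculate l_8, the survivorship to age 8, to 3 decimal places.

0.070

l_8 = n_8/n_0 = 70/1000 = 0.07 → 0.070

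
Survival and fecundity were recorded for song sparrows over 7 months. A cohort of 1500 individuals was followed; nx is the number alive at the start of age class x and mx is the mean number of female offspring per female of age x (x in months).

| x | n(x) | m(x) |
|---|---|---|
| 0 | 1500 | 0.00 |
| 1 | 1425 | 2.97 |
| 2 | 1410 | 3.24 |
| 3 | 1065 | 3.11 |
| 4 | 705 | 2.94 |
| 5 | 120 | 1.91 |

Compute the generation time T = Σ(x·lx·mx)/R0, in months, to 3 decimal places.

2.271

lx = nx/n0 = nx/1500: 1, 0.95, 0.94, 0.71, 0.47, 0.08
lx·mx: 0, 2.8215, 3.0456, 2.2081, 1.3818, 0.1528 → R0 = 9.6098
x·lx·mx: 0, 2.8215, 6.0912, 6.6243, 5.5272, 0.764 → Σ = 21.8282
T = 21.8282 / 9.6098 = 2.271452… → 2.271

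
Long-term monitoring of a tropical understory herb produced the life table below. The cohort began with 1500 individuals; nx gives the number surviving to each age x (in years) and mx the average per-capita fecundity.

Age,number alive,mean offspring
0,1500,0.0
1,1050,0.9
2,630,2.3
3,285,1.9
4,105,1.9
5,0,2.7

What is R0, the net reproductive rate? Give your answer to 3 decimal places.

2.090

lx = nx/n0 = nx/1500: 1, 0.7, 0.42, 0.19, 0.07, 0
lx·mx by age: 0, 0.63, 0.966, 0.361, 0.133, 0
R0 = Σ lx·mx = 2.09 → 2.090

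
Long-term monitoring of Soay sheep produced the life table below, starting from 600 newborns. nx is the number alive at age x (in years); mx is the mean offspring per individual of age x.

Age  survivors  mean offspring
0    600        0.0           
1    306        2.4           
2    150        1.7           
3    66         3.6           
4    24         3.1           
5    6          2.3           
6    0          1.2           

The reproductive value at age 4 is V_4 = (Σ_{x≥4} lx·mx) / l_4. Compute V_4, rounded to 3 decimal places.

3.675

lx = nx/n0 = nx/600: 1, 0.51, 0.25, 0.11, 0.04, 0.01, 0
lx·mx for x ≥ 4: 0.124, 0.023, 0 → sum = 0.147
V_4 = 0.147 / l_4 = 0.147 / 0.04 = 3.675 → 3.675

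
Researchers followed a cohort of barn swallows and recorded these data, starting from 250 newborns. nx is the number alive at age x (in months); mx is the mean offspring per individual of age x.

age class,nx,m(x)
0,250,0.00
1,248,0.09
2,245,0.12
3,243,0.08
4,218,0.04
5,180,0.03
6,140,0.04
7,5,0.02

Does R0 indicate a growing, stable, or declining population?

declining

lx = nx/n0 = nx/250: 1, 0.992, 0.98, 0.972, 0.872, 0.72, 0.56, 0.02
R0 = Σ lx·mx = 0 + 0.08928 + 0.1176 + 0.07776 + 0.03488 + 0.0216 + 0.0224 + 0.0004 = 0.36392
R0 < 1, so the population is declining.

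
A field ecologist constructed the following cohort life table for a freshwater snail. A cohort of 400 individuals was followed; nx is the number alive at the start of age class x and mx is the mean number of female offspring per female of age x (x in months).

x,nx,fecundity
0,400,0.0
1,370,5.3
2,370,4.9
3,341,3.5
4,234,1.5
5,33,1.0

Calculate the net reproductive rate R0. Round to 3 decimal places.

lx = nx/n0 = nx/400: 1, 0.925, 0.925, 0.8525, 0.585, 0.0825
lx·mx by age: 0, 4.9025, 4.5325, 2.98375, 0.8775, 0.0825
R0 = Σ lx·mx = 13.37875 → 13.379

13.379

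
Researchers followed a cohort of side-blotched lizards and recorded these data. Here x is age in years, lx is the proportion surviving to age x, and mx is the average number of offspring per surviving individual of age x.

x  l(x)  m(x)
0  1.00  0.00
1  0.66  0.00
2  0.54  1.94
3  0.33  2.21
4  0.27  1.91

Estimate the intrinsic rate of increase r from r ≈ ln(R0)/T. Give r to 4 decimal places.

R0 = Σ lx·mx = 0 + 0 + 1.0476 + 0.7293 + 0.5157 = 2.2926
Σ x·lx·mx = 6.3459; T = 6.3459/2.2926 = 2.76799…
r ≈ ln(R0)/T = ln(2.2926)/2.76799… = 0.299743… → 0.2997

0.2997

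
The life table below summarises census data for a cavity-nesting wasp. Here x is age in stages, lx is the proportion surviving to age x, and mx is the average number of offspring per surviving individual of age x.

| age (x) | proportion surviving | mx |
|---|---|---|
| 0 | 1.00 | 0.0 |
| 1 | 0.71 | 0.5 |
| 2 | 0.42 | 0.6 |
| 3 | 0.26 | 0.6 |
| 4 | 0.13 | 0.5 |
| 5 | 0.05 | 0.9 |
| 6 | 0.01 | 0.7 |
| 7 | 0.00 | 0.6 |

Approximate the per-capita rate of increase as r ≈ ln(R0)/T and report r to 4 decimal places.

-0.0607

R0 = Σ lx·mx = 0 + 0.355 + 0.252 + 0.156 + 0.065 + 0.045 + 0.007 + 0 = 0.88
Σ x·lx·mx = 1.854; T = 1.854/0.88 = 2.10682…
r ≈ ln(R0)/T = ln(0.88)/2.10682… = -0.060676… → -0.0607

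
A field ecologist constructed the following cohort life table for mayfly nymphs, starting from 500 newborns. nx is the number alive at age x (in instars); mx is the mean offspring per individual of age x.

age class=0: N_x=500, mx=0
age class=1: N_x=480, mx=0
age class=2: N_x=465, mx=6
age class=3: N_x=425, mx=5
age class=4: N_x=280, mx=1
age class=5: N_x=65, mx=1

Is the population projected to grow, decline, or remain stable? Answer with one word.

growing

lx = nx/n0 = nx/500: 1, 0.96, 0.93, 0.85, 0.56, 0.13
R0 = Σ lx·mx = 0 + 0 + 5.58 + 4.25 + 0.56 + 0.13 = 10.52
R0 > 1, so the population is growing.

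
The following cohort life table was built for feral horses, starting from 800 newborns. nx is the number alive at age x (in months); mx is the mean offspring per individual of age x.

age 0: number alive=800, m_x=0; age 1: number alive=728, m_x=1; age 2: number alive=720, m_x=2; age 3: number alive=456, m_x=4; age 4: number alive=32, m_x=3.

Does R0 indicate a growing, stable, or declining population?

growing

lx = nx/n0 = nx/800: 1, 0.91, 0.9, 0.57, 0.04
R0 = Σ lx·mx = 0 + 0.91 + 1.8 + 2.28 + 0.12 = 5.11
R0 > 1, so the population is growing.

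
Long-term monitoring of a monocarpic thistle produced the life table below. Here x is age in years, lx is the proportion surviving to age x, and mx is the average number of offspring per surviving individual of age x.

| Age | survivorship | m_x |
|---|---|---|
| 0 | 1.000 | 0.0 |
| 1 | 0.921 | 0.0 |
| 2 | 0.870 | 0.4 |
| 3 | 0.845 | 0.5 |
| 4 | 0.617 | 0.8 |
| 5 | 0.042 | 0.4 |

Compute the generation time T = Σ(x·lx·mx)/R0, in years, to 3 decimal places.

3.140

lx·mx: 0, 0, 0.348, 0.4225, 0.4936, 0.0168 → R0 = 1.2809
x·lx·mx: 0, 0, 0.696, 1.2675, 1.9744, 0.084 → Σ = 4.0219
T = 4.0219 / 1.2809 = 3.139902… → 3.140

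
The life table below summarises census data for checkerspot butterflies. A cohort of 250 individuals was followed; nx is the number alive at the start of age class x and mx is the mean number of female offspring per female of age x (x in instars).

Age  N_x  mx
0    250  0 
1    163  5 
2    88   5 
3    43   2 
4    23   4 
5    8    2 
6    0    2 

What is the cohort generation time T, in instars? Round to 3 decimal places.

1.657

lx = nx/n0 = nx/250: 1, 0.652, 0.352, 0.172, 0.092, 0.032, 0
lx·mx: 0, 3.26, 1.76, 0.344, 0.368, 0.064, 0 → R0 = 5.796
x·lx·mx: 0, 3.26, 3.52, 1.032, 1.472, 0.32, 0 → Σ = 9.604
T = 9.604 / 5.796 = 1.657005… → 1.657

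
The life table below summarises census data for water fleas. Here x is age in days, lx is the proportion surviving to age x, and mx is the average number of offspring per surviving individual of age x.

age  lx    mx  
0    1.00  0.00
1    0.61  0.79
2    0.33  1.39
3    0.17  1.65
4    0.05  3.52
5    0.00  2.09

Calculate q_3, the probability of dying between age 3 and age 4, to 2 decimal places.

0.71

q_3 = (l_3 − l_4) / l_3 = (0.17 − 0.05) / 0.17
     = 0.12 / 0.17 = 0.705882… → 0.71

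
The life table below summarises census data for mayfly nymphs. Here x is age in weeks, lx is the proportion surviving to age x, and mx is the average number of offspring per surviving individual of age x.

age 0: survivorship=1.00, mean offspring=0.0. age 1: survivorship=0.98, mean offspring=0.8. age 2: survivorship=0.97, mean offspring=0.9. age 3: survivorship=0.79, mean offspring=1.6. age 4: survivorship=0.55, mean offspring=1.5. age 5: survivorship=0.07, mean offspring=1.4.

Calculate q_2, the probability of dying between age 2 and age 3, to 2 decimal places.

q_2 = (l_2 − l_3) / l_2 = (0.97 − 0.79) / 0.97
     = 0.18 / 0.97 = 0.185567… → 0.19

0.19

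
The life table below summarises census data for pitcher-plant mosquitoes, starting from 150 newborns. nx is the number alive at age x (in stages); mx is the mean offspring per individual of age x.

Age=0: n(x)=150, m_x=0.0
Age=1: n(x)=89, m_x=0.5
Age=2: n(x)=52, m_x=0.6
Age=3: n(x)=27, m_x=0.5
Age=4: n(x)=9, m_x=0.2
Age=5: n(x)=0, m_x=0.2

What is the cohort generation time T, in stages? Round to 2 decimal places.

1.70

lx = nx/n0 = nx/150: 1, 0.59333…, 0.34667…, 0.18, 0.06, 0
lx·mx: 0, 0.296667…, 0.208…, 0.09, 0.012, 0 → R0 = 0.606667…
x·lx·mx: 0, 0.296667…, 0.416…, 0.27, 0.048, 0 → Σ = 1.030667…
T = 1.030667… / 0.606667… = 1.698901… → 1.70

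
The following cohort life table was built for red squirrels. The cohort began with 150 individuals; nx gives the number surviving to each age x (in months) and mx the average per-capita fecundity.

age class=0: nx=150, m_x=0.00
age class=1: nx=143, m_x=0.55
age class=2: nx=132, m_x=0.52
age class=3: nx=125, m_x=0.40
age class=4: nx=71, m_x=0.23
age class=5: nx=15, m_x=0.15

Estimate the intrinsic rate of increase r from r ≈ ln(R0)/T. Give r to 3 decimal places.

0.178

lx = nx/n0 = nx/150: 1, 0.95333…, 0.88, 0.83333…, 0.47333…, 0.1
R0 = Σ lx·mx = 0 + 0.52433… + 0.4576 + 0.33333… + 0.10887… + 0.015 = 1.439133…
Σ x·lx·mx = 2.95…; T = 2.95…/1.439133… = 2.04984…
r ≈ ln(R0)/T = ln(1.439133…)/2.04984… = 0.17759… → 0.178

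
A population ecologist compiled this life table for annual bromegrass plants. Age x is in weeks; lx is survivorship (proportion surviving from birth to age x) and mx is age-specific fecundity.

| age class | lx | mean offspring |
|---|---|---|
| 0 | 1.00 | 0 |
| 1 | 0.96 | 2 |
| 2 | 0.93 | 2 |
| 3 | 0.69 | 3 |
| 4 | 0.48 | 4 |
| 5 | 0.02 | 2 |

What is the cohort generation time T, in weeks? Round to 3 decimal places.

2.526

lx·mx: 0, 1.92, 1.86, 2.07, 1.92, 0.04 → R0 = 7.81
x·lx·mx: 0, 1.92, 3.72, 6.21, 7.68, 0.2 → Σ = 19.73
T = 19.73 / 7.81 = 2.526248… → 2.526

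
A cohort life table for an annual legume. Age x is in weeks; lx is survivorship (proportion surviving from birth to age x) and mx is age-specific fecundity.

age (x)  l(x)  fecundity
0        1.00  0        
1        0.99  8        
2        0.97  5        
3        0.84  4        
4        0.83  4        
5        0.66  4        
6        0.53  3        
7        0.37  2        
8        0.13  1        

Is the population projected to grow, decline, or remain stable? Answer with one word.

R0 = Σ lx·mx = 0 + 7.92 + 4.85 + 3.36 + 3.32 + 2.64 + 1.59 + 0.74 + 0.13 = 24.55
R0 > 1, so the population is growing.

growing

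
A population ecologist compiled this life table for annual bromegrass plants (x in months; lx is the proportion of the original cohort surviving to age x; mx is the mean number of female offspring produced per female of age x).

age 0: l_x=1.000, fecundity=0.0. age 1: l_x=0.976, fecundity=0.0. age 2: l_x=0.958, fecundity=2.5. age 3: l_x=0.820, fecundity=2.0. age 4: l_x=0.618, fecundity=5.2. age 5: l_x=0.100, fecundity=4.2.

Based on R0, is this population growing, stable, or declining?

growing

R0 = Σ lx·mx = 0 + 0 + 2.395 + 1.64 + 3.2136 + 0.42 = 7.6686
R0 > 1, so the population is growing.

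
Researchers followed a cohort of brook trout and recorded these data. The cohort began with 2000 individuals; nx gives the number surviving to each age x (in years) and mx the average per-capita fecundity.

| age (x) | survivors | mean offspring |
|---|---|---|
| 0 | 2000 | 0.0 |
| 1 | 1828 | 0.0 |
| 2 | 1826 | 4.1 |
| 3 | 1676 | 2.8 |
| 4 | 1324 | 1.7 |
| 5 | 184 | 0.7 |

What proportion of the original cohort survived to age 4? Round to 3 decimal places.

l_4 = n_4/n_0 = 1324/2000 = 0.662 → 0.662

0.662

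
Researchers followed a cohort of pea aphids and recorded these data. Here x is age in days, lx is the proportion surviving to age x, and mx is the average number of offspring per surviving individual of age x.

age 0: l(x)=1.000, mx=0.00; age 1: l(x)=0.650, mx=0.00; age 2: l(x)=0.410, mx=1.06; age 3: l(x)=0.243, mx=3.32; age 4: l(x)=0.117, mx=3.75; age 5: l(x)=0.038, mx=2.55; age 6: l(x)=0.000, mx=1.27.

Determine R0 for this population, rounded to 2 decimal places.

lx·mx by age: 0, 0, 0.4346, 0.80676, 0.43875, 0.0969, 0
R0 = Σ lx·mx = 1.77701 → 1.78

1.78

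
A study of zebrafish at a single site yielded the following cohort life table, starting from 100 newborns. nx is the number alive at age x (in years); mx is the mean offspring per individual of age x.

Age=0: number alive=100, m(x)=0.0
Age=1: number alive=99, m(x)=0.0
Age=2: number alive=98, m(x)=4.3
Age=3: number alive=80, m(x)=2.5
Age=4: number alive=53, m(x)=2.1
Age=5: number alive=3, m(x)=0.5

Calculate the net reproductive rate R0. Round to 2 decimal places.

7.34

lx = nx/n0 = nx/100: 1, 0.99, 0.98, 0.8, 0.53, 0.03
lx·mx by age: 0, 0, 4.214, 2, 1.113, 0.015
R0 = Σ lx·mx = 7.342 → 7.34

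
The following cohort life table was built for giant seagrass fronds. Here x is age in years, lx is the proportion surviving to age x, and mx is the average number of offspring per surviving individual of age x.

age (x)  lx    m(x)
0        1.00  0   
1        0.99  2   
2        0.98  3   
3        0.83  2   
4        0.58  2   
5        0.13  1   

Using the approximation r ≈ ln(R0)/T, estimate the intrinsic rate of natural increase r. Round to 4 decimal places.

R0 = Σ lx·mx = 0 + 1.98 + 2.94 + 1.66 + 1.16 + 0.13 = 7.87
Σ x·lx·mx = 18.13; T = 18.13/7.87 = 2.30368…
r ≈ ln(R0)/T = ln(7.87)/2.30368… = 0.895547… → 0.8955

0.8955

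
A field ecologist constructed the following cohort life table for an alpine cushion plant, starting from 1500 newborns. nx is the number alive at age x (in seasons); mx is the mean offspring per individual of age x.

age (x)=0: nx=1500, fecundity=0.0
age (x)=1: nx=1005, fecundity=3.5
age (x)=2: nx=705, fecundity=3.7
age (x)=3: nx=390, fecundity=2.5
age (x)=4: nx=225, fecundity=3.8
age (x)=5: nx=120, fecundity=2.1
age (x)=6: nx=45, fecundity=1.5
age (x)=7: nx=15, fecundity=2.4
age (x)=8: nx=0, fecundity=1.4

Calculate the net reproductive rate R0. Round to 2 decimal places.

5.54

lx = nx/n0 = nx/1500: 1, 0.67, 0.47, 0.26, 0.15, 0.08, 0.03, 0.01, 0
lx·mx by age: 0, 2.345, 1.739, 0.65, 0.57, 0.168, 0.045, 0.024, 0
R0 = Σ lx·mx = 5.541 → 5.54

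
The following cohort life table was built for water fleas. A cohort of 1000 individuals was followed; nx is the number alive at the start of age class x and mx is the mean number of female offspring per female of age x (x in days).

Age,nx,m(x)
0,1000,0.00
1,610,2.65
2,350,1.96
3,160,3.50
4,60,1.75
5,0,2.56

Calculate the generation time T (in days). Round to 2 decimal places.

lx = nx/n0 = nx/1000: 1, 0.61, 0.35, 0.16, 0.06, 0
lx·mx: 0, 1.6165, 0.686, 0.56, 0.105, 0 → R0 = 2.9675
x·lx·mx: 0, 1.6165, 1.372, 1.68, 0.42, 0 → Σ = 5.0885
T = 5.0885 / 2.9675 = 1.714743… → 1.71

1.71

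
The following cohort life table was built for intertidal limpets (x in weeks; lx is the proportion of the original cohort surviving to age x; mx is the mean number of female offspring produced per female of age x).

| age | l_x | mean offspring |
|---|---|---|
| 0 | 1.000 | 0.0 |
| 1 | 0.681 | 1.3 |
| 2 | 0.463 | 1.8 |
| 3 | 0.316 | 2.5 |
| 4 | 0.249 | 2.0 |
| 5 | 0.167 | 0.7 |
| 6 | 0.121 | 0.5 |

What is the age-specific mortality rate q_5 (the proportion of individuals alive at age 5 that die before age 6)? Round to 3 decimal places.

q_5 = (l_5 − l_6) / l_5 = (0.167 − 0.121) / 0.167
     = 0.046 / 0.167 = 0.275449… → 0.275

0.275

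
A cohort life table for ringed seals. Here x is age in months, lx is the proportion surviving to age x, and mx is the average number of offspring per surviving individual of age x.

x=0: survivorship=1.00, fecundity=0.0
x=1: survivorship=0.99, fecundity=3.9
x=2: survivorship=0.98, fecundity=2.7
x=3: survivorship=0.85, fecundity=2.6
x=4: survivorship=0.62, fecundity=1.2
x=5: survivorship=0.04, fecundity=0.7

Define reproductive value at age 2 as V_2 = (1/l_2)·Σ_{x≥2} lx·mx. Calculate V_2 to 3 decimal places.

5.743

lx·mx for x ≥ 2: 2.646, 2.21, 0.744, 0.028 → sum = 5.628
V_2 = 5.628 / l_2 = 5.628 / 0.98 = 5.742857… → 5.743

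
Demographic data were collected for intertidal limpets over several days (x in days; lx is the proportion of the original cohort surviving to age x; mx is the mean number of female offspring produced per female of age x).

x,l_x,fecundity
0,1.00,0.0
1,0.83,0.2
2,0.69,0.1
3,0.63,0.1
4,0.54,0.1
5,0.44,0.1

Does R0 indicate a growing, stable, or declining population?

declining

R0 = Σ lx·mx = 0 + 0.166 + 0.069 + 0.063 + 0.054 + 0.044 = 0.396
R0 < 1, so the population is declining.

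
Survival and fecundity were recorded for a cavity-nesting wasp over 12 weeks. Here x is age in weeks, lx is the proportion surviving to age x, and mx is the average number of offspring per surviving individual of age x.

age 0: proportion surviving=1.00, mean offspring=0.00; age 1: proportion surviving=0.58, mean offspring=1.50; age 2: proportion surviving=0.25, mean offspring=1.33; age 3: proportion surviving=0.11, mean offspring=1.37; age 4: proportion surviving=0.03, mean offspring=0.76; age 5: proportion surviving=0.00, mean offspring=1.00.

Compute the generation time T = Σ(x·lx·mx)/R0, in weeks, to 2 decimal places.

lx·mx: 0, 0.87, 0.3325, 0.1507, 0.0228, 0 → R0 = 1.376
x·lx·mx: 0, 0.87, 0.665, 0.4521, 0.0912, 0 → Σ = 2.0783
T = 2.0783 / 1.376 = 1.510392… → 1.51

1.51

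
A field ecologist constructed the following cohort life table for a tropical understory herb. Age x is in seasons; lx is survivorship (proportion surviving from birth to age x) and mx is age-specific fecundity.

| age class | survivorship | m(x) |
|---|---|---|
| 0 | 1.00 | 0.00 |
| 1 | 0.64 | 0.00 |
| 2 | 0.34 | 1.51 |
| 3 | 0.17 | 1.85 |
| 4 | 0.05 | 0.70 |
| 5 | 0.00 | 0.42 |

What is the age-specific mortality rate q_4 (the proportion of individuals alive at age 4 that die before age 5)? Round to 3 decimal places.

1.000

q_4 = (l_4 − l_5) / l_4 = (0.05 − 0) / 0.05
     = 0.05 / 0.05 = 1 → 1.000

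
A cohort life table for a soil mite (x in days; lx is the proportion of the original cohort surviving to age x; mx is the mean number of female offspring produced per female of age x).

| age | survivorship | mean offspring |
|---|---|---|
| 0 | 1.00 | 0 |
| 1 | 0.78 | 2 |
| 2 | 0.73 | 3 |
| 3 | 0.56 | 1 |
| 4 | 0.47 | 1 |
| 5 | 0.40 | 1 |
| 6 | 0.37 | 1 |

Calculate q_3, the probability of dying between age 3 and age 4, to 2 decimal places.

q_3 = (l_3 − l_4) / l_3 = (0.56 − 0.47) / 0.56
     = 0.09 / 0.56 = 0.160714… → 0.16

0.16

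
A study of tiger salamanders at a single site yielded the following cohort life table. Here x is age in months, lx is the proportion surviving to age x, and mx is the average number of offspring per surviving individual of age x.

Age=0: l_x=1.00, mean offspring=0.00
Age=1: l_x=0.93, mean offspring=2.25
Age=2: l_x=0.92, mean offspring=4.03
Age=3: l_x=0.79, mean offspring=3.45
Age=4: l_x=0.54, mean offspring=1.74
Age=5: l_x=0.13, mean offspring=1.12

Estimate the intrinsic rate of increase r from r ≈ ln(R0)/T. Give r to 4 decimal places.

R0 = Σ lx·mx = 0 + 2.0925 + 3.7076 + 2.7255 + 0.9396 + 0.1456 = 9.6108
Σ x·lx·mx = 22.1706; T = 22.1706/9.6108 = 2.30684…
r ≈ ln(R0)/T = ln(9.6108)/2.30684… = 0.980946… → 0.9809

0.9809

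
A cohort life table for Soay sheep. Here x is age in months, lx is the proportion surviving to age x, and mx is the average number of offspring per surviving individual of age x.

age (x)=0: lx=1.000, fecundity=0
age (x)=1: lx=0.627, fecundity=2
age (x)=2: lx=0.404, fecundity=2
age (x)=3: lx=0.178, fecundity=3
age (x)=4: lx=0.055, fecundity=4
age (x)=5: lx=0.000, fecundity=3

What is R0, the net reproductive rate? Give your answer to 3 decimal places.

lx·mx by age: 0, 1.254, 0.808, 0.534, 0.22, 0
R0 = Σ lx·mx = 2.816 → 2.816

2.816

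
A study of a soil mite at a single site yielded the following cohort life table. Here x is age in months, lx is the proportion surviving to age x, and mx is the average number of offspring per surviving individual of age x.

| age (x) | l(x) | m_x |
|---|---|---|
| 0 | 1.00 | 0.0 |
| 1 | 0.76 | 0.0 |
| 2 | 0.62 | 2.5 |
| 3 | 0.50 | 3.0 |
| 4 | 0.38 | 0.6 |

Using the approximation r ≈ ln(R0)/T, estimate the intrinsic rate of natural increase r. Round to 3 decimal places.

0.457

R0 = Σ lx·mx = 0 + 0 + 1.55 + 1.5 + 0.228 = 3.278
Σ x·lx·mx = 8.512; T = 8.512/3.278 = 2.59671…
r ≈ ln(R0)/T = ln(3.278)/2.59671… = 0.45721… → 0.457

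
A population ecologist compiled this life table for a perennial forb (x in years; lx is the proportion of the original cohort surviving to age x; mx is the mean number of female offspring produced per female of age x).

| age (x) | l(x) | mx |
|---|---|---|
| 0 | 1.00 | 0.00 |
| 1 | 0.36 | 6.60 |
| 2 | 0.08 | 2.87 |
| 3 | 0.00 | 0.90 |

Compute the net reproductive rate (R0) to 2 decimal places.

lx·mx by age: 0, 2.376, 0.2296, 0
R0 = Σ lx·mx = 2.6056 → 2.61

2.61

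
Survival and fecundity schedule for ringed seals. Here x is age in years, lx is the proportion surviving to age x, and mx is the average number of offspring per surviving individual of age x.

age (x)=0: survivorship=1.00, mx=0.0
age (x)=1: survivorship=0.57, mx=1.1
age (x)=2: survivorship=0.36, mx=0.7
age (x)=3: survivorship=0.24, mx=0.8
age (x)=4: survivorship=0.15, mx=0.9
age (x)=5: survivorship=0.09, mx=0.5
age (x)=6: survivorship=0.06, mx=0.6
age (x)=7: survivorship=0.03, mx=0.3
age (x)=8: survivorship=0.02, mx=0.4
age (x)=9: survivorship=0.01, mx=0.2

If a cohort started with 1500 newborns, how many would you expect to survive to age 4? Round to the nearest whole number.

225

Expected survivors = N0 · l_4 = 1500 × 0.15 = 225 → 225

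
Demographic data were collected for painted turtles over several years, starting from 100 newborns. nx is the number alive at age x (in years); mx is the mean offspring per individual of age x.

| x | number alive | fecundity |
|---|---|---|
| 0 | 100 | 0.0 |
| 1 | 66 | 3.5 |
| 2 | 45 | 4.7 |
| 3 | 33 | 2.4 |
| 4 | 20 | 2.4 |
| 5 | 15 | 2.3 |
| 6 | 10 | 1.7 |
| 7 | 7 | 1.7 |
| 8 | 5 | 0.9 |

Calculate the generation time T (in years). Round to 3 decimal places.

2.317

lx = nx/n0 = nx/100: 1, 0.66, 0.45, 0.33, 0.2, 0.15, 0.1, 0.07, 0.05
lx·mx: 0, 2.31, 2.115, 0.792, 0.48, 0.345, 0.17, 0.119, 0.045 → R0 = 6.376
x·lx·mx: 0, 2.31, 4.23, 2.376, 1.92, 1.725, 1.02, 0.833, 0.36 → Σ = 14.774
T = 14.774 / 6.376 = 2.317127… → 2.317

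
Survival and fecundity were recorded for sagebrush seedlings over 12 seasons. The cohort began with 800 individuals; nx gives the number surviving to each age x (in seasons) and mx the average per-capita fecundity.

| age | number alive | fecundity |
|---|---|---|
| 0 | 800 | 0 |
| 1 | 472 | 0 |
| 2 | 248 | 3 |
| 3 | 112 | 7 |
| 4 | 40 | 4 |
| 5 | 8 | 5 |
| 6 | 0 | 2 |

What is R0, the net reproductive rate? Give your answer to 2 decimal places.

lx = nx/n0 = nx/800: 1, 0.59, 0.31, 0.14, 0.05, 0.01, 0
lx·mx by age: 0, 0, 0.93, 0.98, 0.2, 0.05, 0
R0 = Σ lx·mx = 2.16 → 2.16

2.16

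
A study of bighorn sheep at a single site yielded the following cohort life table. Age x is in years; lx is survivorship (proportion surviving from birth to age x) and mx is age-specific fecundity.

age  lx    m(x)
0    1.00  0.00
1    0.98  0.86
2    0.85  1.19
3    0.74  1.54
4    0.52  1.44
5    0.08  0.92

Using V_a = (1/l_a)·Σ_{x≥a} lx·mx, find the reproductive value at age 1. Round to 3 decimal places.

lx·mx for x ≥ 1: 0.8428, 1.0115, 1.1396, 0.7488, 0.0736 → sum = 3.8163
V_1 = 3.8163 / l_1 = 3.8163 / 0.98 = 3.894184… → 3.894

3.894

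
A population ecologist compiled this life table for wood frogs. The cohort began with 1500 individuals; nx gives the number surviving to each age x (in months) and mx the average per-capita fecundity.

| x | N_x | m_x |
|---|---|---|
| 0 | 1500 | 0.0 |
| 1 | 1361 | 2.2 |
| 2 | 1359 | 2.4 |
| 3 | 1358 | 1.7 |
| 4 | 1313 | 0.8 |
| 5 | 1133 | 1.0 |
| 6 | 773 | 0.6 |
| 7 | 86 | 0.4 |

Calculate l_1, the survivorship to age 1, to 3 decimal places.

0.907

l_1 = n_1/n_0 = 1361/1500 = 0.907333… → 0.907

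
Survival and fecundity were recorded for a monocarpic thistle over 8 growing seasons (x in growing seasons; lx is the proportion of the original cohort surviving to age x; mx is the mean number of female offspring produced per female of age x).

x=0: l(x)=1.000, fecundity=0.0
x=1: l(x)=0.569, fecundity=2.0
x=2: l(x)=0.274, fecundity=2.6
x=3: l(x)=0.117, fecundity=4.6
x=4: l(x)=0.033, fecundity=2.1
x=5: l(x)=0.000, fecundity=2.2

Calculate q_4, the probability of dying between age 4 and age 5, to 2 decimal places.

q_4 = (l_4 − l_5) / l_4 = (0.033 − 0) / 0.033
     = 0.033 / 0.033 = 1 → 1.00

1.00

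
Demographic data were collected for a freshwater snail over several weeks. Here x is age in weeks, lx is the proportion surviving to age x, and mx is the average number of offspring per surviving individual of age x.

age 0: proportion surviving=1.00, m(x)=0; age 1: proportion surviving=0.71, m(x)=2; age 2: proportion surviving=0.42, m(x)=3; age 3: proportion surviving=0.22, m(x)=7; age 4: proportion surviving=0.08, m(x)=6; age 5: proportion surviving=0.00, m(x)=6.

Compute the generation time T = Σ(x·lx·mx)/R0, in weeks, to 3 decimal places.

lx·mx: 0, 1.42, 1.26, 1.54, 0.48, 0 → R0 = 4.7
x·lx·mx: 0, 1.42, 2.52, 4.62, 1.92, 0 → Σ = 10.48
T = 10.48 / 4.7 = 2.229787… → 2.230

2.230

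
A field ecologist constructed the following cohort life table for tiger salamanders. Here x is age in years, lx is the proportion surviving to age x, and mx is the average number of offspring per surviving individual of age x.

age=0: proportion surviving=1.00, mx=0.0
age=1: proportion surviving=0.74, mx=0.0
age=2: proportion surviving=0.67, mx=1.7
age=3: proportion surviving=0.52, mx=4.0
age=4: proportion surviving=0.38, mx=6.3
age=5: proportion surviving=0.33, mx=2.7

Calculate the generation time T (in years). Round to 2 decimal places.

3.47

lx·mx: 0, 0, 1.139, 2.08, 2.394, 0.891 → R0 = 6.504
x·lx·mx: 0, 0, 2.278, 6.24, 9.576, 4.455 → Σ = 22.549
T = 22.549 / 6.504 = 3.466943… → 3.47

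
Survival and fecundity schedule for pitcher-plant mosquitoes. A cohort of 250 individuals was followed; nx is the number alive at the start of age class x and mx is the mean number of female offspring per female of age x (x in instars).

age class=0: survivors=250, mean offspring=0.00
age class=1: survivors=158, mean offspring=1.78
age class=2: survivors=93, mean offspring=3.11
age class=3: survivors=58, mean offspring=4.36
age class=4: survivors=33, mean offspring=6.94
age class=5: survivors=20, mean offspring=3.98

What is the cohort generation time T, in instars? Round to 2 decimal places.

2.59

lx = nx/n0 = nx/250: 1, 0.632, 0.372, 0.232, 0.132, 0.08
lx·mx: 0, 1.12496, 1.15692, 1.01152, 0.91608, 0.3184 → R0 = 4.52788
x·lx·mx: 0, 1.12496, 2.31384, 3.03456, 3.66432, 1.592 → Σ = 11.72968
T = 11.72968 / 4.52788 = 2.590546… → 2.59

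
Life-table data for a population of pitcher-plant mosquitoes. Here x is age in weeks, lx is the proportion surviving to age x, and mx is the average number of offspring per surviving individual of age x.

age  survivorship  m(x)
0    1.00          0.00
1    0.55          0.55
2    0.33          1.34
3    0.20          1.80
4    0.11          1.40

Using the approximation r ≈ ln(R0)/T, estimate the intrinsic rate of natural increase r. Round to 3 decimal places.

0.100

R0 = Σ lx·mx = 0 + 0.3025 + 0.4422 + 0.36 + 0.154 = 1.2587
Σ x·lx·mx = 2.8829; T = 2.8829/1.2587 = 2.29038…
r ≈ ln(R0)/T = ln(1.2587)/2.29038… = 0.10045… → 0.100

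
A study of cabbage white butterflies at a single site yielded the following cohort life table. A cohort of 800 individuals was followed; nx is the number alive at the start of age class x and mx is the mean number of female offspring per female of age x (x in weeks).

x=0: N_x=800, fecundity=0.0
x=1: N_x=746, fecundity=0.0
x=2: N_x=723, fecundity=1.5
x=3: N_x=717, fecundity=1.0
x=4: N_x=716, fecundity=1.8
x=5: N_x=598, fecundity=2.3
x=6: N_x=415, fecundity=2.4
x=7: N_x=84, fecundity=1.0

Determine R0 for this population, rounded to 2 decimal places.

lx = nx/n0 = nx/800: 1, 0.9325, 0.90375, 0.89625, 0.895, 0.7475, 0.51875, 0.105
lx·mx by age: 0, 0, 1.355625, 0.89625, 1.611, 1.71925, 1.245, 0.105
R0 = Σ lx·mx = 6.932125 → 6.93

6.93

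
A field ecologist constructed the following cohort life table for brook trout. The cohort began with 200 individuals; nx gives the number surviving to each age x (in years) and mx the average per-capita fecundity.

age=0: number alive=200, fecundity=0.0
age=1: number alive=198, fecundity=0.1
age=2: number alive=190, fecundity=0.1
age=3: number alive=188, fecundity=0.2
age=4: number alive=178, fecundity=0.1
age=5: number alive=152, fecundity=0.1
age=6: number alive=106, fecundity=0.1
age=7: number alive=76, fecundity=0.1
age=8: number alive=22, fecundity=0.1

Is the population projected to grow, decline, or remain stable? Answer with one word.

lx = nx/n0 = nx/200: 1, 0.99, 0.95, 0.94, 0.89, 0.76, 0.53, 0.38, 0.11
R0 = Σ lx·mx = 0 + 0.099 + 0.095 + 0.188 + 0.089 + 0.076 + 0.053 + 0.038 + 0.011 = 0.649
R0 < 1, so the population is declining.

declining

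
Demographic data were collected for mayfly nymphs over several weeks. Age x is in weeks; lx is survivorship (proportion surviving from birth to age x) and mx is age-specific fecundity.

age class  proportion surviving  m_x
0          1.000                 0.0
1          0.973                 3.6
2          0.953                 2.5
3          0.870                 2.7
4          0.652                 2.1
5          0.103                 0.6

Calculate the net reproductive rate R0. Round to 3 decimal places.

lx·mx by age: 0, 3.5028, 2.3825, 2.349, 1.3692, 0.0618
R0 = Σ lx·mx = 9.6653 → 9.665

9.665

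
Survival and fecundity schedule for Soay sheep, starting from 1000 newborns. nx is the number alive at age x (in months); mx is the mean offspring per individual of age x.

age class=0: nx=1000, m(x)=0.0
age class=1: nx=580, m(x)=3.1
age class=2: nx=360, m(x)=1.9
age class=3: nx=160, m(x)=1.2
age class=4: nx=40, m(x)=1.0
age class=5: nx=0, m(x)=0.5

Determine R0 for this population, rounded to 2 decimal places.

2.71

lx = nx/n0 = nx/1000: 1, 0.58, 0.36, 0.16, 0.04, 0
lx·mx by age: 0, 1.798, 0.684, 0.192, 0.04, 0
R0 = Σ lx·mx = 2.714 → 2.71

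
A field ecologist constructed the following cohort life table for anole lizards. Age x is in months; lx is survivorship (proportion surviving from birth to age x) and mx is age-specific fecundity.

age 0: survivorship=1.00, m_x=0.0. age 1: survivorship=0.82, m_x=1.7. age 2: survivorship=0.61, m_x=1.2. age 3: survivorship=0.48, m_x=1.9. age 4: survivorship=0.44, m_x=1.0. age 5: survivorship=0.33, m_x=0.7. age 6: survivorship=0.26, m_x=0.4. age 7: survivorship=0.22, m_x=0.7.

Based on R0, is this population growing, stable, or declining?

growing

R0 = Σ lx·mx = 0 + 1.394 + 0.732 + 0.912 + 0.44 + 0.231 + 0.104 + 0.154 = 3.967
R0 > 1, so the population is growing.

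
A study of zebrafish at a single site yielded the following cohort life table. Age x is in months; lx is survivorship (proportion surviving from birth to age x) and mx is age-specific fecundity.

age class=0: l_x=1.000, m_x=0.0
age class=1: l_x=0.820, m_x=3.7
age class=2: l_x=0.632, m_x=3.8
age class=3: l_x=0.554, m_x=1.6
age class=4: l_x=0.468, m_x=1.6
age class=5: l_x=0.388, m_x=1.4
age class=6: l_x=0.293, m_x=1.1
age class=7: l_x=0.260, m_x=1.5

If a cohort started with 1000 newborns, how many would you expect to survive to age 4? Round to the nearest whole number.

468

Expected survivors = N0 · l_4 = 1000 × 0.468 = 468 → 468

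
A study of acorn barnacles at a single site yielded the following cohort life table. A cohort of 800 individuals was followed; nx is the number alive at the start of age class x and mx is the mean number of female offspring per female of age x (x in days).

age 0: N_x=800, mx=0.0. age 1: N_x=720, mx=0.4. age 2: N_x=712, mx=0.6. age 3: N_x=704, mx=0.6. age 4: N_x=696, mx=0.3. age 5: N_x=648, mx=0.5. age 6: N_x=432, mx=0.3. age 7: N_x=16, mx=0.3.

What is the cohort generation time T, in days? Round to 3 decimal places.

lx = nx/n0 = nx/800: 1, 0.9, 0.89, 0.88, 0.87, 0.81, 0.54, 0.02
lx·mx: 0, 0.36, 0.534, 0.528, 0.261, 0.405, 0.162, 0.006 → R0 = 2.256
x·lx·mx: 0, 0.36, 1.068, 1.584, 1.044, 2.025, 0.972, 0.042 → Σ = 7.095
T = 7.095 / 2.256 = 3.144947… → 3.145

3.145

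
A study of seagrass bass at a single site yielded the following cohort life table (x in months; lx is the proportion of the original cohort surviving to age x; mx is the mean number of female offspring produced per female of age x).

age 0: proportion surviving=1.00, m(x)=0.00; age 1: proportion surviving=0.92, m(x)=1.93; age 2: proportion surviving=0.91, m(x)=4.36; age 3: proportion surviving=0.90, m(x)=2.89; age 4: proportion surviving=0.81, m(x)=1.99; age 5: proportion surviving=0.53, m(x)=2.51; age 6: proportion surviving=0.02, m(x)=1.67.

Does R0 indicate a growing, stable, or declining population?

R0 = Σ lx·mx = 0 + 1.7756 + 3.9676 + 2.601 + 1.6119 + 1.3303 + 0.0334 = 11.3198
R0 > 1, so the population is growing.

growing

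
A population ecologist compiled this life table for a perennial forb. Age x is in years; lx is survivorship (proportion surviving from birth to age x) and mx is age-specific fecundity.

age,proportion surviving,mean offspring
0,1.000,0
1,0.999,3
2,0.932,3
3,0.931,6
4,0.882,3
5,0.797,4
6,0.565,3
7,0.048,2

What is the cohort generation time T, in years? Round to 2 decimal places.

3.30

lx·mx: 0, 2.997, 2.796, 5.586, 2.646, 3.188, 1.695, 0.096 → R0 = 19.004
x·lx·mx: 0, 2.997, 5.592, 16.758, 10.584, 15.94, 10.17, 0.672 → Σ = 62.713
T = 62.713 / 19.004 = 3.299989… → 3.30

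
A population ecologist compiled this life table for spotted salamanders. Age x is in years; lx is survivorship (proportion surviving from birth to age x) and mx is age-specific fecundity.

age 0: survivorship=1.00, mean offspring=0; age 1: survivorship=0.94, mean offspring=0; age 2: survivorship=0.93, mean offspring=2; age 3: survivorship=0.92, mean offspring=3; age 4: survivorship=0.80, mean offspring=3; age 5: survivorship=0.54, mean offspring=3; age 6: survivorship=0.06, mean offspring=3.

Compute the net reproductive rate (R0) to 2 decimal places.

lx·mx by age: 0, 0, 1.86, 2.76, 2.4, 1.62, 0.18
R0 = Σ lx·mx = 8.82 → 8.82

8.82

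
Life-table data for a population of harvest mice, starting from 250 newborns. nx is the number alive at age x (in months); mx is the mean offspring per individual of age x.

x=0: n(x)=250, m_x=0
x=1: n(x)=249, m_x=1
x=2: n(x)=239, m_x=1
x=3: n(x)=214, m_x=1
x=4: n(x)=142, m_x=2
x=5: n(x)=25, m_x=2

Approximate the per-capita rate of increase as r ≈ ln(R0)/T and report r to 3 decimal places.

0.535

lx = nx/n0 = nx/250: 1, 0.996, 0.956, 0.856, 0.568, 0.1
R0 = Σ lx·mx = 0 + 0.996 + 0.956 + 0.856 + 1.136 + 0.2 = 4.144
Σ x·lx·mx = 11.02; T = 11.02/4.144 = 2.65927…
r ≈ ln(R0)/T = ln(4.144)/2.65927… = 0.53461… → 0.535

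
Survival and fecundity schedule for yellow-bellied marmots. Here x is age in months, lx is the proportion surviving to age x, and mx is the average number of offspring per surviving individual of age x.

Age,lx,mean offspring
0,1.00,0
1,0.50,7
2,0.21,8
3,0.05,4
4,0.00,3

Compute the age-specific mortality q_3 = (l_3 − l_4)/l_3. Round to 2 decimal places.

q_3 = (l_3 − l_4) / l_3 = (0.05 − 0) / 0.05
     = 0.05 / 0.05 = 1 → 1.00

1.00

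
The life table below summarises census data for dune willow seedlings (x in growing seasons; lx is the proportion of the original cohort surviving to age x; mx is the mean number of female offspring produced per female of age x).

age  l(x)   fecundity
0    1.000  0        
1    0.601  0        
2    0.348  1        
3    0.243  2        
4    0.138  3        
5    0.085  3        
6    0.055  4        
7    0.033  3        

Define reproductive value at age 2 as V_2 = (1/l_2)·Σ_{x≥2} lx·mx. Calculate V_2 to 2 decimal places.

5.24

lx·mx for x ≥ 2: 0.348, 0.486, 0.414, 0.255, 0.22, 0.099 → sum = 1.822
V_2 = 1.822 / l_2 = 1.822 / 0.348 = 5.235632… → 5.24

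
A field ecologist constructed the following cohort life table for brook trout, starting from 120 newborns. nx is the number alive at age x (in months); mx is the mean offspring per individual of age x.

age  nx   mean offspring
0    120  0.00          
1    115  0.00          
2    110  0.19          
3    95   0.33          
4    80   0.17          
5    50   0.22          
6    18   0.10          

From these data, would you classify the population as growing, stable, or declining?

lx = nx/n0 = nx/120: 1, 0.95833…, 0.91667…, 0.79167…, 0.66667…, 0.41667…, 0.15
R0 = Σ lx·mx = 0 + 0 + 0.174167… + 0.26125… + 0.113333… + 0.091667… + 0.015 = 0.655417…
R0 < 1, so the population is declining.

declining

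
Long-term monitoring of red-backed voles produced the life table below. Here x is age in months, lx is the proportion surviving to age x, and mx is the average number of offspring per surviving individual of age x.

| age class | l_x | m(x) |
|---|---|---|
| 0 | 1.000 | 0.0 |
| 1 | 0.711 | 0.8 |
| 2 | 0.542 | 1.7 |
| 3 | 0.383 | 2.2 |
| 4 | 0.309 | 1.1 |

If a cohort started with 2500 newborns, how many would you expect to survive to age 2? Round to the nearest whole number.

1355

Expected survivors = N0 · l_2 = 2500 × 0.542 = 1355 → 1355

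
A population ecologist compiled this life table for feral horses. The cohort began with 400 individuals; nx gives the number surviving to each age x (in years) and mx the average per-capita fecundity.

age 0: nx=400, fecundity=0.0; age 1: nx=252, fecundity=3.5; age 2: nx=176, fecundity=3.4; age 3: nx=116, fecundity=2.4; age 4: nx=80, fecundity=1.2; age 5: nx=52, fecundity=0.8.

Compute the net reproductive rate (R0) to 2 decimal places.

lx = nx/n0 = nx/400: 1, 0.63, 0.44, 0.29, 0.2, 0.13
lx·mx by age: 0, 2.205, 1.496, 0.696, 0.24, 0.104
R0 = Σ lx·mx = 4.741 → 4.74

4.74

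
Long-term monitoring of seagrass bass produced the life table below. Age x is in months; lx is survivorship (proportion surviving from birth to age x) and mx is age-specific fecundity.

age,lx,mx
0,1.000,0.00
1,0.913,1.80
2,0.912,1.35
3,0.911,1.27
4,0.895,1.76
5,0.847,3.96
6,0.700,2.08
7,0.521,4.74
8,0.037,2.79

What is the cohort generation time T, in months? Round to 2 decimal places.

4.43

lx·mx: 0, 1.6434, 1.2312, 1.15697, 1.5752, 3.35412, 1.456, 2.46954, 0.10323 → R0 = 12.98966
x·lx·mx: 0, 1.6434, 2.4624, 3.47091, 6.3008, 16.7706, 8.736, 17.28678, 0.82584 → Σ = 57.49673
T = 57.49673 / 12.98966 = 4.426346… → 4.43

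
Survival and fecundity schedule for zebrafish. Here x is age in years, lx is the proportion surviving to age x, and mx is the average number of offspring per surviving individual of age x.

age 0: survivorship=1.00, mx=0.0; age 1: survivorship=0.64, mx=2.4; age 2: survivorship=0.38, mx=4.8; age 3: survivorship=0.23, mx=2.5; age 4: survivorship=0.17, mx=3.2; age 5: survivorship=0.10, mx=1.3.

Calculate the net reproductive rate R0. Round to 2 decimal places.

4.61

lx·mx by age: 0, 1.536, 1.824, 0.575, 0.544, 0.13
R0 = Σ lx·mx = 4.609 → 4.61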